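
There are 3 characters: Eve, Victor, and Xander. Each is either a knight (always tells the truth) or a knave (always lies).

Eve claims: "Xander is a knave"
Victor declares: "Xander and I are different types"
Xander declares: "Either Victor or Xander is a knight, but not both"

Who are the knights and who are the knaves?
Eve is a knight.
Victor is a knave.
Xander is a knave.

Verification:
- Eve (knight) says "Xander is a knave" - this is TRUE because Xander is a knave.
- Victor (knave) says "Xander and I are different types" - this is FALSE (a lie) because Victor is a knave and Xander is a knave.
- Xander (knave) says "Either Victor or Xander is a knight, but not both" - this is FALSE (a lie) because Victor is a knave and Xander is a knave.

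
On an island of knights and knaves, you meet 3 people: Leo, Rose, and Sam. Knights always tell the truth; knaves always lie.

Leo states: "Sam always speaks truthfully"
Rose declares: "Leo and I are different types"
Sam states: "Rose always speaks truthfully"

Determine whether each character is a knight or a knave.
Leo is a knave.
Rose is a knave.
Sam is a knave.

Verification:
- Leo (knave) says "Sam always speaks truthfully" - this is FALSE (a lie) because Sam is a knave.
- Rose (knave) says "Leo and I are different types" - this is FALSE (a lie) because Rose is a knave and Leo is a knave.
- Sam (knave) says "Rose always speaks truthfully" - this is FALSE (a lie) because Rose is a knave.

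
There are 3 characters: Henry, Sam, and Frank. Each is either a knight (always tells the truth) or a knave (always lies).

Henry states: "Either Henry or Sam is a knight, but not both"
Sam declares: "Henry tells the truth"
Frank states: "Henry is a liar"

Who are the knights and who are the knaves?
Henry is a knave.
Sam is a knave.
Frank is a knight.

Verification:
- Henry (knave) says "Either Henry or Sam is a knight, but not both" - this is FALSE (a lie) because Henry is a knave and Sam is a knave.
- Sam (knave) says "Henry tells the truth" - this is FALSE (a lie) because Henry is a knave.
- Frank (knight) says "Henry is a liar" - this is TRUE because Henry is a knave.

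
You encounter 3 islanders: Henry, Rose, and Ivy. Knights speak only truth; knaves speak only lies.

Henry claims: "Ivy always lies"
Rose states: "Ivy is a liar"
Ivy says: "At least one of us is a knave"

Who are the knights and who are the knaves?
Henry is a knave.
Rose is a knave.
Ivy is a knight.

Verification:
- Henry (knave) says "Ivy always lies" - this is FALSE (a lie) because Ivy is a knight.
- Rose (knave) says "Ivy is a liar" - this is FALSE (a lie) because Ivy is a knight.
- Ivy (knight) says "At least one of us is a knave" - this is TRUE because Henry and Rose are knaves.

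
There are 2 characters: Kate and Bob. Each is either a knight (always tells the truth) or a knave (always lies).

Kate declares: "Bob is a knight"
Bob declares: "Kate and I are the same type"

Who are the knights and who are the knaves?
Kate is a knight.
Bob is a knight.

Verification:
- Kate (knight) says "Bob is a knight" - this is TRUE because Bob is a knight.
- Bob (knight) says "Kate and I are the same type" - this is TRUE because Bob is a knight and Kate is a knight.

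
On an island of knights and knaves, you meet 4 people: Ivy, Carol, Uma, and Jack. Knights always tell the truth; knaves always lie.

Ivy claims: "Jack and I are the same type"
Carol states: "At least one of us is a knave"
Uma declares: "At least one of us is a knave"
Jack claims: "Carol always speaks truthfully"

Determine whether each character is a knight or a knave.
Ivy is a knave.
Carol is a knight.
Uma is a knight.
Jack is a knight.

Verification:
- Ivy (knave) says "Jack and I are the same type" - this is FALSE (a lie) because Ivy is a knave and Jack is a knight.
- Carol (knight) says "At least one of us is a knave" - this is TRUE because Ivy is a knave.
- Uma (knight) says "At least one of us is a knave" - this is TRUE because Ivy is a knave.
- Jack (knight) says "Carol always speaks truthfully" - this is TRUE because Carol is a knight.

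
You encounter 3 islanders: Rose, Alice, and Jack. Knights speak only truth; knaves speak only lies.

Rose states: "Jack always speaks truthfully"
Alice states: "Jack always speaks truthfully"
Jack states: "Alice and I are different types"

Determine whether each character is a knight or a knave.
Rose is a knave.
Alice is a knave.
Jack is a knave.

Verification:
- Rose (knave) says "Jack always speaks truthfully" - this is FALSE (a lie) because Jack is a knave.
- Alice (knave) says "Jack always speaks truthfully" - this is FALSE (a lie) because Jack is a knave.
- Jack (knave) says "Alice and I are different types" - this is FALSE (a lie) because Jack is a knave and Alice is a knave.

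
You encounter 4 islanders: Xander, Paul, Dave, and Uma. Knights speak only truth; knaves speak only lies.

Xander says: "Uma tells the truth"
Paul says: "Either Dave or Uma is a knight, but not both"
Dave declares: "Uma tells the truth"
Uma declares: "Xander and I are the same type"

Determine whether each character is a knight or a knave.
Xander is a knight.
Paul is a knave.
Dave is a knight.
Uma is a knight.

Verification:
- Xander (knight) says "Uma tells the truth" - this is TRUE because Uma is a knight.
- Paul (knave) says "Either Dave or Uma is a knight, but not both" - this is FALSE (a lie) because Dave is a knight and Uma is a knight.
- Dave (knight) says "Uma tells the truth" - this is TRUE because Uma is a knight.
- Uma (knight) says "Xander and I are the same type" - this is TRUE because Uma is a knight and Xander is a knight.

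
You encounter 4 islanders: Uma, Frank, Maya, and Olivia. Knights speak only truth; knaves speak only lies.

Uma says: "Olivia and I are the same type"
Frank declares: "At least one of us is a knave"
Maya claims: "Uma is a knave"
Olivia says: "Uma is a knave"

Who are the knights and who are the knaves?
Uma is a knave.
Frank is a knight.
Maya is a knight.
Olivia is a knight.

Verification:
- Uma (knave) says "Olivia and I are the same type" - this is FALSE (a lie) because Uma is a knave and Olivia is a knight.
- Frank (knight) says "At least one of us is a knave" - this is TRUE because Uma is a knave.
- Maya (knight) says "Uma is a knave" - this is TRUE because Uma is a knave.
- Olivia (knight) says "Uma is a knave" - this is TRUE because Uma is a knave.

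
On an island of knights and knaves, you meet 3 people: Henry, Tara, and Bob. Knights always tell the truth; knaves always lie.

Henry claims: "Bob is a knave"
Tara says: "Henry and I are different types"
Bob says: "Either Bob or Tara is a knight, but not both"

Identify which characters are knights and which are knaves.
Henry is a knave.
Tara is a knave.
Bob is a knight.

Verification:
- Henry (knave) says "Bob is a knave" - this is FALSE (a lie) because Bob is a knight.
- Tara (knave) says "Henry and I are different types" - this is FALSE (a lie) because Tara is a knave and Henry is a knave.
- Bob (knight) says "Either Bob or Tara is a knight, but not both" - this is TRUE because Bob is a knight and Tara is a knave.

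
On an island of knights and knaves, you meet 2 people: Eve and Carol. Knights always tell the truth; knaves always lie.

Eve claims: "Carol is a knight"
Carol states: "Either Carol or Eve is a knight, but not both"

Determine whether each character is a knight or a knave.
Eve is a knave.
Carol is a knave.

Verification:
- Eve (knave) says "Carol is a knight" - this is FALSE (a lie) because Carol is a knave.
- Carol (knave) says "Either Carol or Eve is a knight, but not both" - this is FALSE (a lie) because Carol is a knave and Eve is a knave.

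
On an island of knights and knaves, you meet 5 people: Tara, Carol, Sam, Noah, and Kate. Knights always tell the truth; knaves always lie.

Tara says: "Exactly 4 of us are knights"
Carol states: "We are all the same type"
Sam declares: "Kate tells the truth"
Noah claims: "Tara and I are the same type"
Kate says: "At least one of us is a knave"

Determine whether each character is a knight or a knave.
Tara is a knight.
Carol is a knave.
Sam is a knight.
Noah is a knight.
Kate is a knight.

Verification:
- Tara (knight) says "Exactly 4 of us are knights" - this is TRUE because there are 4 knights.
- Carol (knave) says "We are all the same type" - this is FALSE (a lie) because Tara, Sam, Noah, and Kate are knights and Carol is a knave.
- Sam (knight) says "Kate tells the truth" - this is TRUE because Kate is a knight.
- Noah (knight) says "Tara and I are the same type" - this is TRUE because Noah is a knight and Tara is a knight.
- Kate (knight) says "At least one of us is a knave" - this is TRUE because Carol is a knave.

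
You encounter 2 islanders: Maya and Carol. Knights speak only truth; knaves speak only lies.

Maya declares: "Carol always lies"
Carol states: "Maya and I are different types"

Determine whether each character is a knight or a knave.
Maya is a knave.
Carol is a knight.

Verification:
- Maya (knave) says "Carol always lies" - this is FALSE (a lie) because Carol is a knight.
- Carol (knight) says "Maya and I are different types" - this is TRUE because Carol is a knight and Maya is a knave.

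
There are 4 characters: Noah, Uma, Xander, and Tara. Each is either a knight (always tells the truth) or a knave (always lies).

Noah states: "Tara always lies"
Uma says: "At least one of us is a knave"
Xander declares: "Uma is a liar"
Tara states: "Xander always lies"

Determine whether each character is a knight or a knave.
Noah is a knave.
Uma is a knight.
Xander is a knave.
Tara is a knight.

Verification:
- Noah (knave) says "Tara always lies" - this is FALSE (a lie) because Tara is a knight.
- Uma (knight) says "At least one of us is a knave" - this is TRUE because Noah and Xander are knaves.
- Xander (knave) says "Uma is a liar" - this is FALSE (a lie) because Uma is a knight.
- Tara (knight) says "Xander always lies" - this is TRUE because Xander is a knave.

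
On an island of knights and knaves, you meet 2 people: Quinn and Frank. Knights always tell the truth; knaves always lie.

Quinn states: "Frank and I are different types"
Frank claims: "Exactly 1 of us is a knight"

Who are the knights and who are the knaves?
Quinn is a knave.
Frank is a knave.

Verification:
- Quinn (knave) says "Frank and I are different types" - this is FALSE (a lie) because Quinn is a knave and Frank is a knave.
- Frank (knave) says "Exactly 1 of us is a knight" - this is FALSE (a lie) because there are 0 knights.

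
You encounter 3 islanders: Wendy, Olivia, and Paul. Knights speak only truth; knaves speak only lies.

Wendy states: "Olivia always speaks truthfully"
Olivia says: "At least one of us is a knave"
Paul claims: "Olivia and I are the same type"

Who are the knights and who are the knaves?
Wendy is a knight.
Olivia is a knight.
Paul is a knave.

Verification:
- Wendy (knight) says "Olivia always speaks truthfully" - this is TRUE because Olivia is a knight.
- Olivia (knight) says "At least one of us is a knave" - this is TRUE because Paul is a knave.
- Paul (knave) says "Olivia and I are the same type" - this is FALSE (a lie) because Paul is a knave and Olivia is a knight.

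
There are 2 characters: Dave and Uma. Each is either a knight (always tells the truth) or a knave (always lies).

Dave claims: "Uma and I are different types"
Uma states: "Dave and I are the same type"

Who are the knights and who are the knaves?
Dave is a knight.
Uma is a knave.

Verification:
- Dave (knight) says "Uma and I are different types" - this is TRUE because Dave is a knight and Uma is a knave.
- Uma (knave) says "Dave and I are the same type" - this is FALSE (a lie) because Uma is a knave and Dave is a knight.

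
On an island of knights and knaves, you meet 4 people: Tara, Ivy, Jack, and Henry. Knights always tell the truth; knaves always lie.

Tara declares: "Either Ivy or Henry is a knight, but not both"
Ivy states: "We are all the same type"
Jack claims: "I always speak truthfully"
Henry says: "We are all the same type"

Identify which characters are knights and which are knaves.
Tara is a knave.
Ivy is a knave.
Jack is a knight.
Henry is a knave.

Verification:
- Tara (knave) says "Either Ivy or Henry is a knight, but not both" - this is FALSE (a lie) because Ivy is a knave and Henry is a knave.
- Ivy (knave) says "We are all the same type" - this is FALSE (a lie) because Jack is a knight and Tara, Ivy, and Henry are knaves.
- Jack (knight) says "I always speak truthfully" - this is TRUE because Jack is a knight.
- Henry (knave) says "We are all the same type" - this is FALSE (a lie) because Jack is a knight and Tara, Ivy, and Henry are knaves.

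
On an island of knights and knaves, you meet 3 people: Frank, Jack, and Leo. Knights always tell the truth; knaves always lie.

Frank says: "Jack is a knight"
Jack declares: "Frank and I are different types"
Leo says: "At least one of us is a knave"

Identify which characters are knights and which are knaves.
Frank is a knave.
Jack is a knave.
Leo is a knight.

Verification:
- Frank (knave) says "Jack is a knight" - this is FALSE (a lie) because Jack is a knave.
- Jack (knave) says "Frank and I are different types" - this is FALSE (a lie) because Jack is a knave and Frank is a knave.
- Leo (knight) says "At least one of us is a knave" - this is TRUE because Frank and Jack are knaves.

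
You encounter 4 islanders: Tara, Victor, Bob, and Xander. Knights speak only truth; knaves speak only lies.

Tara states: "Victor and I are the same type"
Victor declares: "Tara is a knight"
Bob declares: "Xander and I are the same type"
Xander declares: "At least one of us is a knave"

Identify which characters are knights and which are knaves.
Tara is a knight.
Victor is a knight.
Bob is a knave.
Xander is a knight.

Verification:
- Tara (knight) says "Victor and I are the same type" - this is TRUE because Tara is a knight and Victor is a knight.
- Victor (knight) says "Tara is a knight" - this is TRUE because Tara is a knight.
- Bob (knave) says "Xander and I are the same type" - this is FALSE (a lie) because Bob is a knave and Xander is a knight.
- Xander (knight) says "At least one of us is a knave" - this is TRUE because Bob is a knave.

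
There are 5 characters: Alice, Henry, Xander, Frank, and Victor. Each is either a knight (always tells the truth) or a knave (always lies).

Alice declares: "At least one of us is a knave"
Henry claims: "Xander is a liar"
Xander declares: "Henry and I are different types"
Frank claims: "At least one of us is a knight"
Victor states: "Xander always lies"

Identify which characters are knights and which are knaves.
Alice is a knight.
Henry is a knave.
Xander is a knight.
Frank is a knight.
Victor is a knave.

Verification:
- Alice (knight) says "At least one of us is a knave" - this is TRUE because Henry and Victor are knaves.
- Henry (knave) says "Xander is a liar" - this is FALSE (a lie) because Xander is a knight.
- Xander (knight) says "Henry and I are different types" - this is TRUE because Xander is a knight and Henry is a knave.
- Frank (knight) says "At least one of us is a knight" - this is TRUE because Alice, Xander, and Frank are knights.
- Victor (knave) says "Xander always lies" - this is FALSE (a lie) because Xander is a knight.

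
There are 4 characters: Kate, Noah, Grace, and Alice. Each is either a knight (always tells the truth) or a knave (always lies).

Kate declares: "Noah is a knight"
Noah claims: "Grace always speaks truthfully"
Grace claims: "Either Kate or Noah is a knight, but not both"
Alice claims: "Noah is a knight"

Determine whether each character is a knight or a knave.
Kate is a knave.
Noah is a knave.
Grace is a knave.
Alice is a knave.

Verification:
- Kate (knave) says "Noah is a knight" - this is FALSE (a lie) because Noah is a knave.
- Noah (knave) says "Grace always speaks truthfully" - this is FALSE (a lie) because Grace is a knave.
- Grace (knave) says "Either Kate or Noah is a knight, but not both" - this is FALSE (a lie) because Kate is a knave and Noah is a knave.
- Alice (knave) says "Noah is a knight" - this is FALSE (a lie) because Noah is a knave.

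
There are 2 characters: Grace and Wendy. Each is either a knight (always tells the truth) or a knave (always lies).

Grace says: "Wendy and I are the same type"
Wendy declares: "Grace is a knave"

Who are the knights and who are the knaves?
Grace is a knave.
Wendy is a knight.

Verification:
- Grace (knave) says "Wendy and I are the same type" - this is FALSE (a lie) because Grace is a knave and Wendy is a knight.
- Wendy (knight) says "Grace is a knave" - this is TRUE because Grace is a knave.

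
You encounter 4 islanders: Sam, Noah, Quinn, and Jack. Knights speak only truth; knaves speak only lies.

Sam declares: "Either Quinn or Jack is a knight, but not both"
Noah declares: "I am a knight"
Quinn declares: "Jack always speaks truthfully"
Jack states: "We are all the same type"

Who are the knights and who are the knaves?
Sam is a knave.
Noah is a knight.
Quinn is a knave.
Jack is a knave.

Verification:
- Sam (knave) says "Either Quinn or Jack is a knight, but not both" - this is FALSE (a lie) because Quinn is a knave and Jack is a knave.
- Noah (knight) says "I am a knight" - this is TRUE because Noah is a knight.
- Quinn (knave) says "Jack always speaks truthfully" - this is FALSE (a lie) because Jack is a knave.
- Jack (knave) says "We are all the same type" - this is FALSE (a lie) because Noah is a knight and Sam, Quinn, and Jack are knaves.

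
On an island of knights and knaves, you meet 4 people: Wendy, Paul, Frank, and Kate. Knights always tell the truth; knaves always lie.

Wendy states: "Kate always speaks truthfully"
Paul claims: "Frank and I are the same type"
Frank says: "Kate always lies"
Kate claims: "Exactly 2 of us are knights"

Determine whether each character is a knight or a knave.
Wendy is a knave.
Paul is a knave.
Frank is a knight.
Kate is a knave.

Verification:
- Wendy (knave) says "Kate always speaks truthfully" - this is FALSE (a lie) because Kate is a knave.
- Paul (knave) says "Frank and I are the same type" - this is FALSE (a lie) because Paul is a knave and Frank is a knight.
- Frank (knight) says "Kate always lies" - this is TRUE because Kate is a knave.
- Kate (knave) says "Exactly 2 of us are knights" - this is FALSE (a lie) because there are 1 knights.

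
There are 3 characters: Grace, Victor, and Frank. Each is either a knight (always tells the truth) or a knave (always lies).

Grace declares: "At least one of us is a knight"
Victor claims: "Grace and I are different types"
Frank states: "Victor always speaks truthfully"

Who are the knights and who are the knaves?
Grace is a knave.
Victor is a knave.
Frank is a knave.

Verification:
- Grace (knave) says "At least one of us is a knight" - this is FALSE (a lie) because no one is a knight.
- Victor (knave) says "Grace and I are different types" - this is FALSE (a lie) because Victor is a knave and Grace is a knave.
- Frank (knave) says "Victor always speaks truthfully" - this is FALSE (a lie) because Victor is a knave.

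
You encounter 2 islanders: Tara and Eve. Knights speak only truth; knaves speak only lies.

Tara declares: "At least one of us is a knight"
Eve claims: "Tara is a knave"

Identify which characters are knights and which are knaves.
Tara is a knight.
Eve is a knave.

Verification:
- Tara (knight) says "At least one of us is a knight" - this is TRUE because Tara is a knight.
- Eve (knave) says "Tara is a knave" - this is FALSE (a lie) because Tara is a knight.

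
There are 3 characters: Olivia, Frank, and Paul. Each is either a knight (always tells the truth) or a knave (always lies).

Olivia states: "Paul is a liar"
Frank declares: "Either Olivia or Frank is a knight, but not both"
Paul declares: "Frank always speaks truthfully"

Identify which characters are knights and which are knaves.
Olivia is a knave.
Frank is a knight.
Paul is a knight.

Verification:
- Olivia (knave) says "Paul is a liar" - this is FALSE (a lie) because Paul is a knight.
- Frank (knight) says "Either Olivia or Frank is a knight, but not both" - this is TRUE because Olivia is a knave and Frank is a knight.
- Paul (knight) says "Frank always speaks truthfully" - this is TRUE because Frank is a knight.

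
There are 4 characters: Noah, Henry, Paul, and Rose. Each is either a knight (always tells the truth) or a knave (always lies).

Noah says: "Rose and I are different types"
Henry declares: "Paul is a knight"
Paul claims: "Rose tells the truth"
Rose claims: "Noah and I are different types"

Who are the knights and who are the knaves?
Noah is a knave.
Henry is a knave.
Paul is a knave.
Rose is a knave.

Verification:
- Noah (knave) says "Rose and I are different types" - this is FALSE (a lie) because Noah is a knave and Rose is a knave.
- Henry (knave) says "Paul is a knight" - this is FALSE (a lie) because Paul is a knave.
- Paul (knave) says "Rose tells the truth" - this is FALSE (a lie) because Rose is a knave.
- Rose (knave) says "Noah and I are different types" - this is FALSE (a lie) because Rose is a knave and Noah is a knave.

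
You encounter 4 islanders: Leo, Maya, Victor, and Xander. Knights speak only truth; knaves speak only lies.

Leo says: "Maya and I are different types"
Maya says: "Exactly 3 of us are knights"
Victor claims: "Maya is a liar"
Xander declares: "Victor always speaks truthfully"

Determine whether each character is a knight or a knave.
Leo is a knave.
Maya is a knave.
Victor is a knight.
Xander is a knight.

Verification:
- Leo (knave) says "Maya and I are different types" - this is FALSE (a lie) because Leo is a knave and Maya is a knave.
- Maya (knave) says "Exactly 3 of us are knights" - this is FALSE (a lie) because there are 2 knights.
- Victor (knight) says "Maya is a liar" - this is TRUE because Maya is a knave.
- Xander (knight) says "Victor always speaks truthfully" - this is TRUE because Victor is a knight.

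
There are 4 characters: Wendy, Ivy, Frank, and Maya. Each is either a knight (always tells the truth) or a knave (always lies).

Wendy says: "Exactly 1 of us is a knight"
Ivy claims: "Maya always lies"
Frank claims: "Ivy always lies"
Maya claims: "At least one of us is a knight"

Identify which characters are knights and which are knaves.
Wendy is a knave.
Ivy is a knave.
Frank is a knight.
Maya is a knight.

Verification:
- Wendy (knave) says "Exactly 1 of us is a knight" - this is FALSE (a lie) because there are 2 knights.
- Ivy (knave) says "Maya always lies" - this is FALSE (a lie) because Maya is a knight.
- Frank (knight) says "Ivy always lies" - this is TRUE because Ivy is a knave.
- Maya (knight) says "At least one of us is a knight" - this is TRUE because Frank and Maya are knights.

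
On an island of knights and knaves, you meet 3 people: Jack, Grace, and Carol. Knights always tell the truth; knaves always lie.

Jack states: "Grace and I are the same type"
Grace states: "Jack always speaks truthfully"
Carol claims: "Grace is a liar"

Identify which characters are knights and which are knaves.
Jack is a knight.
Grace is a knight.
Carol is a knave.

Verification:
- Jack (knight) says "Grace and I are the same type" - this is TRUE because Jack is a knight and Grace is a knight.
- Grace (knight) says "Jack always speaks truthfully" - this is TRUE because Jack is a knight.
- Carol (knave) says "Grace is a liar" - this is FALSE (a lie) because Grace is a knight.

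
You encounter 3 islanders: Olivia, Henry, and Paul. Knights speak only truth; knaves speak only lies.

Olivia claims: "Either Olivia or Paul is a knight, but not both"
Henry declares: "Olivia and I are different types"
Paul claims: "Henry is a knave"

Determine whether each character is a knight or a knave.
Olivia is a knave.
Henry is a knight.
Paul is a knave.

Verification:
- Olivia (knave) says "Either Olivia or Paul is a knight, but not both" - this is FALSE (a lie) because Olivia is a knave and Paul is a knave.
- Henry (knight) says "Olivia and I are different types" - this is TRUE because Henry is a knight and Olivia is a knave.
- Paul (knave) says "Henry is a knave" - this is FALSE (a lie) because Henry is a knight.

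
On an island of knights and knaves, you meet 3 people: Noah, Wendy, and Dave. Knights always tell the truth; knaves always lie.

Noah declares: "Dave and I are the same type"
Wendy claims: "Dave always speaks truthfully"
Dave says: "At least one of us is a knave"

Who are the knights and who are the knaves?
Noah is a knave.
Wendy is a knight.
Dave is a knight.

Verification:
- Noah (knave) says "Dave and I are the same type" - this is FALSE (a lie) because Noah is a knave and Dave is a knight.
- Wendy (knight) says "Dave always speaks truthfully" - this is TRUE because Dave is a knight.
- Dave (knight) says "At least one of us is a knave" - this is TRUE because Noah is a knave.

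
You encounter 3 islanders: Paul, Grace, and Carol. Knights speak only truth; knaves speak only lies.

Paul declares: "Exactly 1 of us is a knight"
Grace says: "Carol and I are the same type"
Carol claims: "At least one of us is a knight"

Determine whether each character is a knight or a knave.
Paul is a knave.
Grace is a knight.
Carol is a knight.

Verification:
- Paul (knave) says "Exactly 1 of us is a knight" - this is FALSE (a lie) because there are 2 knights.
- Grace (knight) says "Carol and I are the same type" - this is TRUE because Grace is a knight and Carol is a knight.
- Carol (knight) says "At least one of us is a knight" - this is TRUE because Grace and Carol are knights.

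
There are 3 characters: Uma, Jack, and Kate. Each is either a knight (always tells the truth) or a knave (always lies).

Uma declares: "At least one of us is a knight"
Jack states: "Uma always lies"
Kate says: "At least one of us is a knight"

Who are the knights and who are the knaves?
Uma is a knight.
Jack is a knave.
Kate is a knight.

Verification:
- Uma (knight) says "At least one of us is a knight" - this is TRUE because Uma and Kate are knights.
- Jack (knave) says "Uma always lies" - this is FALSE (a lie) because Uma is a knight.
- Kate (knight) says "At least one of us is a knight" - this is TRUE because Uma and Kate are knights.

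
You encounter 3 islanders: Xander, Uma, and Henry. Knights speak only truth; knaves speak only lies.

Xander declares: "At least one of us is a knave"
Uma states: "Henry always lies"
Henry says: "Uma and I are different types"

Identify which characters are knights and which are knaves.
Xander is a knight.
Uma is a knave.
Henry is a knight.

Verification:
- Xander (knight) says "At least one of us is a knave" - this is TRUE because Uma is a knave.
- Uma (knave) says "Henry always lies" - this is FALSE (a lie) because Henry is a knight.
- Henry (knight) says "Uma and I are different types" - this is TRUE because Henry is a knight and Uma is a knave.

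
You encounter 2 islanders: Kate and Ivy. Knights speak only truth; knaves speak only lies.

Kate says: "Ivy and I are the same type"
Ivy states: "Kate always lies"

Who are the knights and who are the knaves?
Kate is a knave.
Ivy is a knight.

Verification:
- Kate (knave) says "Ivy and I are the same type" - this is FALSE (a lie) because Kate is a knave and Ivy is a knight.
- Ivy (knight) says "Kate always lies" - this is TRUE because Kate is a knave.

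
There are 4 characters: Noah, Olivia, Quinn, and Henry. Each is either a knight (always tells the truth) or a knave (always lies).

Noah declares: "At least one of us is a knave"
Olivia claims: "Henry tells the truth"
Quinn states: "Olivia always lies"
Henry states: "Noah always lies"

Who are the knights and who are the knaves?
Noah is a knight.
Olivia is a knave.
Quinn is a knight.
Henry is a knave.

Verification:
- Noah (knight) says "At least one of us is a knave" - this is TRUE because Olivia and Henry are knaves.
- Olivia (knave) says "Henry tells the truth" - this is FALSE (a lie) because Henry is a knave.
- Quinn (knight) says "Olivia always lies" - this is TRUE because Olivia is a knave.
- Henry (knave) says "Noah always lies" - this is FALSE (a lie) because Noah is a knight.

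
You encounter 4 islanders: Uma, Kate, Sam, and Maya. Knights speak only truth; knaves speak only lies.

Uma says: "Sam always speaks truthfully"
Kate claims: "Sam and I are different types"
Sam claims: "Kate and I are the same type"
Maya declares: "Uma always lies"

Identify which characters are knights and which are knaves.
Uma is a knave.
Kate is a knight.
Sam is a knave.
Maya is a knight.

Verification:
- Uma (knave) says "Sam always speaks truthfully" - this is FALSE (a lie) because Sam is a knave.
- Kate (knight) says "Sam and I are different types" - this is TRUE because Kate is a knight and Sam is a knave.
- Sam (knave) says "Kate and I are the same type" - this is FALSE (a lie) because Sam is a knave and Kate is a knight.
- Maya (knight) says "Uma always lies" - this is TRUE because Uma is a knave.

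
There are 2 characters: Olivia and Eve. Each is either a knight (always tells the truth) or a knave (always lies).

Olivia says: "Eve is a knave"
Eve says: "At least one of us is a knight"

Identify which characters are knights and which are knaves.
Olivia is a knave.
Eve is a knight.

Verification:
- Olivia (knave) says "Eve is a knave" - this is FALSE (a lie) because Eve is a knight.
- Eve (knight) says "At least one of us is a knight" - this is TRUE because Eve is a knight.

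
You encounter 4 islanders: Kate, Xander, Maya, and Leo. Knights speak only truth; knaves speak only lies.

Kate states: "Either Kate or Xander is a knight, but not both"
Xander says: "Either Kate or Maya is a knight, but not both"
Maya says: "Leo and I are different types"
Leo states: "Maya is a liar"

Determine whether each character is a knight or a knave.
Kate is a knight.
Xander is a knave.
Maya is a knight.
Leo is a knave.

Verification:
- Kate (knight) says "Either Kate or Xander is a knight, but not both" - this is TRUE because Kate is a knight and Xander is a knave.
- Xander (knave) says "Either Kate or Maya is a knight, but not both" - this is FALSE (a lie) because Kate is a knight and Maya is a knight.
- Maya (knight) says "Leo and I are different types" - this is TRUE because Maya is a knight and Leo is a knave.
- Leo (knave) says "Maya is a liar" - this is FALSE (a lie) because Maya is a knight.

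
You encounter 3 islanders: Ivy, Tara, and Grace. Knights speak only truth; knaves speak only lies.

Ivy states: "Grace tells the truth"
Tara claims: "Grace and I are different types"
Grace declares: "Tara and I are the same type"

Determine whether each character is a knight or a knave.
Ivy is a knave.
Tara is a knight.
Grace is a knave.

Verification:
- Ivy (knave) says "Grace tells the truth" - this is FALSE (a lie) because Grace is a knave.
- Tara (knight) says "Grace and I are different types" - this is TRUE because Tara is a knight and Grace is a knave.
- Grace (knave) says "Tara and I are the same type" - this is FALSE (a lie) because Grace is a knave and Tara is a knight.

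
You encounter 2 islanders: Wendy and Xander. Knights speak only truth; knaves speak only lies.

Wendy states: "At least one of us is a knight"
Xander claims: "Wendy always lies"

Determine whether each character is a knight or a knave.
Wendy is a knight.
Xander is a knave.

Verification:
- Wendy (knight) says "At least one of us is a knight" - this is TRUE because Wendy is a knight.
- Xander (knave) says "Wendy always lies" - this is FALSE (a lie) because Wendy is a knight.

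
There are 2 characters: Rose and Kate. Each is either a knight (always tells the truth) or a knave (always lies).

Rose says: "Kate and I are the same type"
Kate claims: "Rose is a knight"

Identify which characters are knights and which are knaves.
Rose is a knight.
Kate is a knight.

Verification:
- Rose (knight) says "Kate and I are the same type" - this is TRUE because Rose is a knight and Kate is a knight.
- Kate (knight) says "Rose is a knight" - this is TRUE because Rose is a knight.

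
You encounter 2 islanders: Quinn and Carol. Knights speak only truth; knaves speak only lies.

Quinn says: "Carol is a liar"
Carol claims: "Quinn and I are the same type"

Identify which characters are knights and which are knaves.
Quinn is a knight.
Carol is a knave.

Verification:
- Quinn (knight) says "Carol is a liar" - this is TRUE because Carol is a knave.
- Carol (knave) says "Quinn and I are the same type" - this is FALSE (a lie) because Carol is a knave and Quinn is a knight.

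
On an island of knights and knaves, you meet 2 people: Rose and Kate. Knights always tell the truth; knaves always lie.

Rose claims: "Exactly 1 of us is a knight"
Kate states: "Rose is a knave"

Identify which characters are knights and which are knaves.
Rose is a knight.
Kate is a knave.

Verification:
- Rose (knight) says "Exactly 1 of us is a knight" - this is TRUE because there are 1 knights.
- Kate (knave) says "Rose is a knave" - this is FALSE (a lie) because Rose is a knight.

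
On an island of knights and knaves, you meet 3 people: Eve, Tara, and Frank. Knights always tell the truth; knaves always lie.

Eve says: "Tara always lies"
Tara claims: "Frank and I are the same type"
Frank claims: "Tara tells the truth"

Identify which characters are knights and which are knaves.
Eve is a knave.
Tara is a knight.
Frank is a knight.

Verification:
- Eve (knave) says "Tara always lies" - this is FALSE (a lie) because Tara is a knight.
- Tara (knight) says "Frank and I are the same type" - this is TRUE because Tara is a knight and Frank is a knight.
- Frank (knight) says "Tara tells the truth" - this is TRUE because Tara is a knight.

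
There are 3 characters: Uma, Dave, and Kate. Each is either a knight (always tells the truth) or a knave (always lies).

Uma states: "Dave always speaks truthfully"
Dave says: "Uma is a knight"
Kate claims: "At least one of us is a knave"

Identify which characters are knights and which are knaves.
Uma is a knave.
Dave is a knave.
Kate is a knight.

Verification:
- Uma (knave) says "Dave always speaks truthfully" - this is FALSE (a lie) because Dave is a knave.
- Dave (knave) says "Uma is a knight" - this is FALSE (a lie) because Uma is a knave.
- Kate (knight) says "At least one of us is a knave" - this is TRUE because Uma and Dave are knaves.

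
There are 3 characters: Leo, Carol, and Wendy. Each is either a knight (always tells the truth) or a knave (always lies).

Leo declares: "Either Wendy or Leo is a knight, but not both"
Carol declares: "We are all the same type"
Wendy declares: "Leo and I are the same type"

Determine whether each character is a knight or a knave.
Leo is a knight.
Carol is a knave.
Wendy is a knave.

Verification:
- Leo (knight) says "Either Wendy or Leo is a knight, but not both" - this is TRUE because Wendy is a knave and Leo is a knight.
- Carol (knave) says "We are all the same type" - this is FALSE (a lie) because Leo is a knight and Carol and Wendy are knaves.
- Wendy (knave) says "Leo and I are the same type" - this is FALSE (a lie) because Wendy is a knave and Leo is a knight.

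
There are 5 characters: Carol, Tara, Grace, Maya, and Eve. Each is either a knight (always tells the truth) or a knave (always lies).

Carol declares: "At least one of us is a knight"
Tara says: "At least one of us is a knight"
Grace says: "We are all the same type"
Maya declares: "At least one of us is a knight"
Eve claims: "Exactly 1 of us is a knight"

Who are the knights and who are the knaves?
Carol is a knight.
Tara is a knight.
Grace is a knave.
Maya is a knight.
Eve is a knave.

Verification:
- Carol (knight) says "At least one of us is a knight" - this is TRUE because Carol, Tara, and Maya are knights.
- Tara (knight) says "At least one of us is a knight" - this is TRUE because Carol, Tara, and Maya are knights.
- Grace (knave) says "We are all the same type" - this is FALSE (a lie) because Carol, Tara, and Maya are knights and Grace and Eve are knaves.
- Maya (knight) says "At least one of us is a knight" - this is TRUE because Carol, Tara, and Maya are knights.
- Eve (knave) says "Exactly 1 of us is a knight" - this is FALSE (a lie) because there are 3 knights.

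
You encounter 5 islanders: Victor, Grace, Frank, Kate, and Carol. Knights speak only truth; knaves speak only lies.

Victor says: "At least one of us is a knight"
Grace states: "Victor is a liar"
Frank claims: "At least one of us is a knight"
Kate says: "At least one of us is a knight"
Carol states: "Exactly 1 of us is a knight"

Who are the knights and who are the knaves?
Victor is a knight.
Grace is a knave.
Frank is a knight.
Kate is a knight.
Carol is a knave.

Verification:
- Victor (knight) says "At least one of us is a knight" - this is TRUE because Victor, Frank, and Kate are knights.
- Grace (knave) says "Victor is a liar" - this is FALSE (a lie) because Victor is a knight.
- Frank (knight) says "At least one of us is a knight" - this is TRUE because Victor, Frank, and Kate are knights.
- Kate (knight) says "At least one of us is a knight" - this is TRUE because Victor, Frank, and Kate are knights.
- Carol (knave) says "Exactly 1 of us is a knight" - this is FALSE (a lie) because there are 3 knights.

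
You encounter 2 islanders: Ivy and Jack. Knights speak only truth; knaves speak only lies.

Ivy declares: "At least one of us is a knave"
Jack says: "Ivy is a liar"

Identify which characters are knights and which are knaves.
Ivy is a knight.
Jack is a knave.

Verification:
- Ivy (knight) says "At least one of us is a knave" - this is TRUE because Jack is a knave.
- Jack (knave) says "Ivy is a liar" - this is FALSE (a lie) because Ivy is a knight.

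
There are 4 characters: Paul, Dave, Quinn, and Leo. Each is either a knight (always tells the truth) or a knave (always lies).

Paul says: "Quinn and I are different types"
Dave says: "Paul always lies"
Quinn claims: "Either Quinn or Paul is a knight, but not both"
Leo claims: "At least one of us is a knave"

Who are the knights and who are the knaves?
Paul is a knave.
Dave is a knight.
Quinn is a knave.
Leo is a knight.

Verification:
- Paul (knave) says "Quinn and I are different types" - this is FALSE (a lie) because Paul is a knave and Quinn is a knave.
- Dave (knight) says "Paul always lies" - this is TRUE because Paul is a knave.
- Quinn (knave) says "Either Quinn or Paul is a knight, but not both" - this is FALSE (a lie) because Quinn is a knave and Paul is a knave.
- Leo (knight) says "At least one of us is a knave" - this is TRUE because Paul and Quinn are knaves.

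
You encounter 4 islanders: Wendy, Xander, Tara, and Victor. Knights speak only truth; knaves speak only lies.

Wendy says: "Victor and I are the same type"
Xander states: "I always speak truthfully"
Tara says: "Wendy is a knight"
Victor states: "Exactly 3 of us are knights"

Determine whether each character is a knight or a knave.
Wendy is a knight.
Xander is a knave.
Tara is a knight.
Victor is a knight.

Verification:
- Wendy (knight) says "Victor and I are the same type" - this is TRUE because Wendy is a knight and Victor is a knight.
- Xander (knave) says "I always speak truthfully" - this is FALSE (a lie) because Xander is a knave.
- Tara (knight) says "Wendy is a knight" - this is TRUE because Wendy is a knight.
- Victor (knight) says "Exactly 3 of us are knights" - this is TRUE because there are 3 knights.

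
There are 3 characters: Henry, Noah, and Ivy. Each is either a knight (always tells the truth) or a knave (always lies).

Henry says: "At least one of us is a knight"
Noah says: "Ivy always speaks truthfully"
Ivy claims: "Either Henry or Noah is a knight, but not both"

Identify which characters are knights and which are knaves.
Henry is a knave.
Noah is a knave.
Ivy is a knave.

Verification:
- Henry (knave) says "At least one of us is a knight" - this is FALSE (a lie) because no one is a knight.
- Noah (knave) says "Ivy always speaks truthfully" - this is FALSE (a lie) because Ivy is a knave.
- Ivy (knave) says "Either Henry or Noah is a knight, but not both" - this is FALSE (a lie) because Henry is a knave and Noah is a knave.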